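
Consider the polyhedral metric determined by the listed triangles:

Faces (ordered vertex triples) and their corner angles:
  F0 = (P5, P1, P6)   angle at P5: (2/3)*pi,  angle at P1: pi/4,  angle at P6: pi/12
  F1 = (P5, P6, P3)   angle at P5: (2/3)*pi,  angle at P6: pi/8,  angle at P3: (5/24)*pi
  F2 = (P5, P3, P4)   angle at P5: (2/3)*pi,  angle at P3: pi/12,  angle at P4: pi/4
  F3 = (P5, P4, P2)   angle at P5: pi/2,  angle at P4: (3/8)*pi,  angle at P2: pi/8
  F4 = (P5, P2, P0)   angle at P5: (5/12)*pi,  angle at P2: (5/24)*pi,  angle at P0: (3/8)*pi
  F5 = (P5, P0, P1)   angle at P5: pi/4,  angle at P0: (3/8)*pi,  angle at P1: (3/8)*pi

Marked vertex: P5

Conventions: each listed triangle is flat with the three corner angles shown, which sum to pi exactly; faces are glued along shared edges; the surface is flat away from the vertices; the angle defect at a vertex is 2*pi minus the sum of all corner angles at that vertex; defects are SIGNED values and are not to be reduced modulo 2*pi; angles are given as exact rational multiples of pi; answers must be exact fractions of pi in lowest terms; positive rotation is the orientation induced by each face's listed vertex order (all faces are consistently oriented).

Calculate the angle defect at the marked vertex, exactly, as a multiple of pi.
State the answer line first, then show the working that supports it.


Answer: defect(P5) = (-7/6)*pi

Sum of corner angles at P5: (19/6)*pi
defect = 2*pi - (19/6)*pi


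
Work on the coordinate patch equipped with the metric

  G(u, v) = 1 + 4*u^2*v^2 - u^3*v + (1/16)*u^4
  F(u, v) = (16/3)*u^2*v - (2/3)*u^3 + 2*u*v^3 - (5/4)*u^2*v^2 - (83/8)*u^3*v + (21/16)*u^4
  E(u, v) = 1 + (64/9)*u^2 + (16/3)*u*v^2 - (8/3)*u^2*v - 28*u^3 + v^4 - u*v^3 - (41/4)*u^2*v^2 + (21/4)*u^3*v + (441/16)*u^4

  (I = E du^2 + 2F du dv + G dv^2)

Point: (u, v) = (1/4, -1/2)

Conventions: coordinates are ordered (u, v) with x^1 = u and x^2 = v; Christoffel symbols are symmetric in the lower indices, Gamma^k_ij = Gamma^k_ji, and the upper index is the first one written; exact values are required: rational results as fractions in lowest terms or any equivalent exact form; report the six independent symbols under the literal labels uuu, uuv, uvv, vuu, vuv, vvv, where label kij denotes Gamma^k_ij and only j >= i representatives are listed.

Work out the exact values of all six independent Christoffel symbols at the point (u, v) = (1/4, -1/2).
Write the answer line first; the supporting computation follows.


Answer: Gamma_uuu = 100/787, Gamma_uuv = -2700/5509, Gamma_uvv = 1200/5509, Gamma_vuu = -204/3935, Gamma_vuv = 5508/27545, Gamma_vvv = -2448/27545

E = 52489/36864, F = -2125/12288, G = 4385/4096 at the point
E_u = 875/2304, E_v = -375/256, F_u = -311/384, F_v = 959/1536, G_u = 153/256, G_v = -17/64
EG - F^2 = 27545/18432;  g^inv = (18432/27545) * [[4385/4096, 2125/12288], [2125/12288, 52489/36864]]
first-kind symbols [ij,l] = (1/2)(d_i g_jl + d_j g_il - d_l g_ij): [uu,u] = E_u/2 = 875/4608, [uu,v] = F_u - E_v/2 = -119/1536, [uv,u] = E_v/2 = -375/512, [uv,v] = G_u/2 = 153/512, [vv,u] = F_v - G_u/2 = 125/384, [vv,v] = G_v/2 = -17/128
Gamma^u_ij = (G*[ij,u] - F*[ij,v])/(EG - F^2), Gamma^v_ij = (E*[ij,v] - F*[ij,u])/(EG - F^2)


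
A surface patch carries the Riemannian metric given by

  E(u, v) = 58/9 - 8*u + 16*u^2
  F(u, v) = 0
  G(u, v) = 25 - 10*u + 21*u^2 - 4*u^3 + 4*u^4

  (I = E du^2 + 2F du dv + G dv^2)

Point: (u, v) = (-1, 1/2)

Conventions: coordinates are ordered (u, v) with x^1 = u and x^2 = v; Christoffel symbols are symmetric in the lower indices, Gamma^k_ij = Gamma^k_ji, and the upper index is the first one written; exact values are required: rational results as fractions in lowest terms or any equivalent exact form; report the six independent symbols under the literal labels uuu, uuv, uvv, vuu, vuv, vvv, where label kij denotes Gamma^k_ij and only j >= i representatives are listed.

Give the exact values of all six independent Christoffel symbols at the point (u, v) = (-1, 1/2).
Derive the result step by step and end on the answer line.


E = 274/9, F = 0, G = 64 at the point
E_u = -40, E_v = 0, F_u = 0, F_v = 0, G_u = -80, G_v = 0
EG - F^2 = 17536/9;  g^inv = (9/17536) * [[64, 0], [0, 274/9]]
first-kind symbols [ij,l] = (1/2)(d_i g_jl + d_j g_il - d_l g_ij): [uu,u] = E_u/2 = -20, [uu,v] = F_u - E_v/2 = 0, [uv,u] = E_v/2 = 0, [uv,v] = G_u/2 = -40, [vv,u] = F_v - G_u/2 = 40, [vv,v] = G_v/2 = 0
Gamma^u_ij = (G*[ij,u] - F*[ij,v])/(EG - F^2), Gamma^v_ij = (E*[ij,v] - F*[ij,u])/(EG - F^2)

Answer: Gamma_uuu = -90/137, Gamma_uuv = 0, Gamma_uvv = 180/137, Gamma_vuu = 0, Gamma_vuv = -5/8, Gamma_vvv = 0


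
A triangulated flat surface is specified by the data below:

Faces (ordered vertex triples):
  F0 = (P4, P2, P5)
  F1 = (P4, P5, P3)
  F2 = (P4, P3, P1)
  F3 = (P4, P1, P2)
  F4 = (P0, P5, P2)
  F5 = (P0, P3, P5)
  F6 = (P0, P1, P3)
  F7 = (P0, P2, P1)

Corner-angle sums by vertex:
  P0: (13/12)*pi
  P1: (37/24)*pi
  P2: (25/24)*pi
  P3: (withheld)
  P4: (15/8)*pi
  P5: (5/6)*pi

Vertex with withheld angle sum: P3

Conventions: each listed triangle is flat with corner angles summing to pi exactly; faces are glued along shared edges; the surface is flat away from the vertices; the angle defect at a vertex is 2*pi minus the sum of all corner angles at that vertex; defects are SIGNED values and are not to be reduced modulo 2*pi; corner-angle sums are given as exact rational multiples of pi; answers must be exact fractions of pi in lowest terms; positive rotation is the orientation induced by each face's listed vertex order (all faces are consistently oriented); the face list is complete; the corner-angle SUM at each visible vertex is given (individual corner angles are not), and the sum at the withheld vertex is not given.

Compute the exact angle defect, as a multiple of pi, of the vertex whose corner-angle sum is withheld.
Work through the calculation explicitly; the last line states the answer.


V = 6, E = 12, F = 8; chi = V - E + F = 2
Gauss-Bonnet: total defect = 2*pi*chi = 4*pi; visible defects sum to (29/8)*pi

Answer: defect(P3) = (3/8)*pi


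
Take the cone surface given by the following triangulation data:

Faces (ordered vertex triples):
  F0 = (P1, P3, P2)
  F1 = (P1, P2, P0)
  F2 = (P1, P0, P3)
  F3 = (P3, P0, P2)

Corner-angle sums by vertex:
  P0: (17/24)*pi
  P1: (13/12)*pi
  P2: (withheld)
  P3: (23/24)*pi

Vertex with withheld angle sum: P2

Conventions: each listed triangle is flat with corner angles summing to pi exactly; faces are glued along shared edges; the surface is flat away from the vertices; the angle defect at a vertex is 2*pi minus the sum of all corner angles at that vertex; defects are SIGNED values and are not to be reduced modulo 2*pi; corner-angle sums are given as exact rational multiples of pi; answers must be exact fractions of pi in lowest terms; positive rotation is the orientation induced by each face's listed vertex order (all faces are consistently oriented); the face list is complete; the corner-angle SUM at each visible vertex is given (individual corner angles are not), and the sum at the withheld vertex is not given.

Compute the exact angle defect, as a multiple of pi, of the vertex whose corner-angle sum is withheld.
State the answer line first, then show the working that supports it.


Answer: defect(P2) = (3/4)*pi

V = 4, E = 6, F = 4; chi = V - E + F = 2
Gauss-Bonnet: total defect = 2*pi*chi = 4*pi; visible defects sum to (13/4)*pi


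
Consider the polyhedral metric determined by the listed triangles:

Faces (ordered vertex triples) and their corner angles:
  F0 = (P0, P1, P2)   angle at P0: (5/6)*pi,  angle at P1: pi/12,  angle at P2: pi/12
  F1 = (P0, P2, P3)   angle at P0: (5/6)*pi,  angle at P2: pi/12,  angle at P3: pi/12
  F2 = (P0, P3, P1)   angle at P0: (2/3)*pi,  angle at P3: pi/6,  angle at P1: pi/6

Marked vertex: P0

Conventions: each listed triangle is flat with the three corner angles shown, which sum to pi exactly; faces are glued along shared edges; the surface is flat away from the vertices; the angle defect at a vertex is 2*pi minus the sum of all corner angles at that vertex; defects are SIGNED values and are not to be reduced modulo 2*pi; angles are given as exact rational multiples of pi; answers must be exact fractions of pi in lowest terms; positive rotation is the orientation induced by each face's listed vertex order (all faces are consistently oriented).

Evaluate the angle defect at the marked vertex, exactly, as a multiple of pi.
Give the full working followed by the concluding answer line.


Sum of corner angles at P0: (7/3)*pi
defect = 2*pi - (7/3)*pi

Answer: defect(P0) = -pi/3


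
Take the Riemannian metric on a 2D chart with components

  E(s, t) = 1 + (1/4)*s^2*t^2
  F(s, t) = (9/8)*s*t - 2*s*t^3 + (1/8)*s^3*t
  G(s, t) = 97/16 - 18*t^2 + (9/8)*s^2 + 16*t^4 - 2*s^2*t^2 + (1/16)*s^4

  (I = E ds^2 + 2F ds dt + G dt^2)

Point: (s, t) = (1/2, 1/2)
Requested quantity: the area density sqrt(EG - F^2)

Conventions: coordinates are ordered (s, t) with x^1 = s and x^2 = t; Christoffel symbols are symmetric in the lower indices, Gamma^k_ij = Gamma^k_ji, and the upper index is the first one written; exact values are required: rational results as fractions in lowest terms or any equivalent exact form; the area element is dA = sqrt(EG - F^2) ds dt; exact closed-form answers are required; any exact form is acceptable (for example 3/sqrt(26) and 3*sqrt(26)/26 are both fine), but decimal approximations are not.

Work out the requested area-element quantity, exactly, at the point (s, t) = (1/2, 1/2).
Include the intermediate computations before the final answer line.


E = 65/64, F = 21/128, G = 697/256; EG - F^2 = 701/256

Answer: sqrt(EG - F^2) = sqrt(701)/16


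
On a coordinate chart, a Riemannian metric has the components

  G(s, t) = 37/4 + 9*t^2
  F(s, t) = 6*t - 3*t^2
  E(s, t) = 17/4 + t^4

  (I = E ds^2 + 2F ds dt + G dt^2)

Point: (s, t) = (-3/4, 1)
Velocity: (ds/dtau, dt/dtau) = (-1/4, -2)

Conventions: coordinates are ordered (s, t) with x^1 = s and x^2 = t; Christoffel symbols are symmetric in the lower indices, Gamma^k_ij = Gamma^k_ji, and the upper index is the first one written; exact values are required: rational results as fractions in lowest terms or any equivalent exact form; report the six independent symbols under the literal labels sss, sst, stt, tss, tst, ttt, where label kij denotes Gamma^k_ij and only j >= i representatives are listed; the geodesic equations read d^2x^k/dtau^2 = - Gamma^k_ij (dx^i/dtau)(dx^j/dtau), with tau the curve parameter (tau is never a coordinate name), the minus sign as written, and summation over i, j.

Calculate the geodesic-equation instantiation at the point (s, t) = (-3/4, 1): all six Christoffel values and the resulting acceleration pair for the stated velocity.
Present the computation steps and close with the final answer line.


E = 21/4, F = 3, G = 73/4 at the point
E_s = 0, E_t = 4, F_s = 0, F_t = 0, G_s = 0, G_t = 18
EG - F^2 = 1389/16;  g^inv = (16/1389) * [[73/4, -3], [-3, 21/4]]
first-kind symbols [ij,l] = (1/2)(d_i g_jl + d_j g_il - d_l g_ij): [ss,s] = E_s/2 = 0, [ss,t] = F_s - E_t/2 = -2, [st,s] = E_t/2 = 2, [st,t] = G_s/2 = 0, [tt,s] = F_t - G_s/2 = 0, [tt,t] = G_t/2 = 9
Gamma^s_ij = (G*[ij,s] - F*[ij,t])/(EG - F^2), Gamma^t_ij = (E*[ij,t] - F*[ij,s])/(EG - F^2)
Gamma_sss = 32/463, Gamma_sst = 584/1389, Gamma_stt = -144/463, Gamma_tss = -56/463, Gamma_tst = -32/463, Gamma_ttt = 252/463
d^2s/dtau^2 = -(Gamma_sss*(-1/4)^2 + 2*Gamma_sst*(-1/4)*(-2) + Gamma_stt*(-2)^2) = 1138/1389
d^2t/dtau^2 = -(Gamma_tss*(-1/4)^2 + 2*Gamma_tst*(-1/4)*(-2) + Gamma_ttt*(-2)^2) = -1945/926

Answer: Gamma_sss = 32/463, Gamma_sst = 584/1389, Gamma_stt = -144/463, Gamma_tss = -56/463, Gamma_tst = -32/463, Gamma_ttt = 252/463; accelerations (d^2s/dtau^2, d^2t/dtau^2) = (1138/1389, -1945/926)


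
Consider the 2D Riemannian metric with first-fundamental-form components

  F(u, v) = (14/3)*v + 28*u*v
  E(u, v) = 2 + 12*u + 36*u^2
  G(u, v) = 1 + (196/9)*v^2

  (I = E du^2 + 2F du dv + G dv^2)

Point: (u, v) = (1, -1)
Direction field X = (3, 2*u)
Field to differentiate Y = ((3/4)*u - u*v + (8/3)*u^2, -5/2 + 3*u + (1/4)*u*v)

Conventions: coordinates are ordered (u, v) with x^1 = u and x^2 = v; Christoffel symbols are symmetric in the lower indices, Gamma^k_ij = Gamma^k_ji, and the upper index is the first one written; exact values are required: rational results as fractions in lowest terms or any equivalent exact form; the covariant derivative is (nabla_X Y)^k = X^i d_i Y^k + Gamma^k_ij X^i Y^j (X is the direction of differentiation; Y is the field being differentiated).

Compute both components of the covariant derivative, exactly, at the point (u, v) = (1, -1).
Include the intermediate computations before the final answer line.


E = 50, F = -98/3, G = 205/9 at the point
E_u = 84, E_v = 0, F_u = -28, F_v = 98/3, G_u = 0, G_v = -392/9
EG - F^2 = 646/9;  g^inv = (9/646) * [[205/9, 98/3], [98/3, 50]]
first-kind symbols [ij,l] = (1/2)(d_i g_jl + d_j g_il - d_l g_ij): [uu,u] = E_u/2 = 42, [uu,v] = F_u - E_v/2 = -28, [uv,u] = E_v/2 = 0, [uv,v] = G_u/2 = 0, [vv,u] = F_v - G_u/2 = 98/3, [vv,v] = G_v/2 = -196/9
Gamma^u_ij = (G*[ij,u] - F*[ij,v])/(EG - F^2), Gamma^v_ij = (E*[ij,v] - F*[ij,u])/(EG - F^2)
Gamma_uuu = 189/323, Gamma_uuv = 0, Gamma_uvv = 147/323, Gamma_vuu = -126/323, Gamma_vuv = 0, Gamma_vvv = -98/323
X = (3, 2), Y = (53/12, 1/4) at the point

Answer: (nabla_X Y)^u = 17591/646, (nabla_X Y)^v = 4431/1292


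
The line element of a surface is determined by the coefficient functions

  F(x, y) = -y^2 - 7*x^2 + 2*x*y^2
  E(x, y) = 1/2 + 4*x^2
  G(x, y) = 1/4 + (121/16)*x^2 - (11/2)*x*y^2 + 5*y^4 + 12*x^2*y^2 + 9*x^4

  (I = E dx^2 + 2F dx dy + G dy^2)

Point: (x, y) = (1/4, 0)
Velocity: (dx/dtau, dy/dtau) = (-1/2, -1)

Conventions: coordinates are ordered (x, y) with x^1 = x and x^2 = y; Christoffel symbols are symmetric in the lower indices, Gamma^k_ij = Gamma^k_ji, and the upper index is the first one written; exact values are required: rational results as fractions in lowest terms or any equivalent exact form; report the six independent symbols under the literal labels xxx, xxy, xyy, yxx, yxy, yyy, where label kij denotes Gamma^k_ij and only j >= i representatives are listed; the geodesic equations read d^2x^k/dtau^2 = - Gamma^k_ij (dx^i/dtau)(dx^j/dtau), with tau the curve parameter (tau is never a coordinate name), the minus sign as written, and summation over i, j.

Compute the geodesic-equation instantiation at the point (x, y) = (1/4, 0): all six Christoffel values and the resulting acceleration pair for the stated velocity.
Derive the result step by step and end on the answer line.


E = 3/4, F = -7/16, G = 97/128 at the point
E_x = 2, E_y = 0, F_x = -7/2, F_y = 0, G_x = 139/32, G_y = 0
EG - F^2 = 193/512;  g^inv = (512/193) * [[97/128, 7/16], [7/16, 3/4]]
first-kind symbols [ij,l] = (1/2)(d_i g_jl + d_j g_il - d_l g_ij): [xx,x] = E_x/2 = 1, [xx,y] = F_x - E_y/2 = -7/2, [xy,x] = E_y/2 = 0, [xy,y] = G_x/2 = 139/64, [yy,x] = F_y - G_x/2 = -139/64, [yy,y] = G_y/2 = 0
Gamma^x_ij = (G*[ij,x] - F*[ij,y])/(EG - F^2), Gamma^y_ij = (E*[ij,y] - F*[ij,x])/(EG - F^2)
Gamma_xxx = -396/193, Gamma_xxy = 973/386, Gamma_xyy = -13483/3088, Gamma_yxx = -1120/193, Gamma_yxy = 834/193, Gamma_yyy = -973/386
d^2x/dtau^2 = -(Gamma_xxx*(-1/2)^2 + 2*Gamma_xxy*(-1/2)*(-1) + Gamma_xyy*(-1)^2) = 7283/3088
d^2y/dtau^2 = -(Gamma_yxx*(-1/2)^2 + 2*Gamma_yxy*(-1/2)*(-1) + Gamma_yyy*(-1)^2) = -135/386

Answer: Gamma_xxx = -396/193, Gamma_xxy = 973/386, Gamma_xyy = -13483/3088, Gamma_yxx = -1120/193, Gamma_yxy = 834/193, Gamma_yyy = -973/386; accelerations (d^2x/dtau^2, d^2y/dtau^2) = (7283/3088, -135/386)


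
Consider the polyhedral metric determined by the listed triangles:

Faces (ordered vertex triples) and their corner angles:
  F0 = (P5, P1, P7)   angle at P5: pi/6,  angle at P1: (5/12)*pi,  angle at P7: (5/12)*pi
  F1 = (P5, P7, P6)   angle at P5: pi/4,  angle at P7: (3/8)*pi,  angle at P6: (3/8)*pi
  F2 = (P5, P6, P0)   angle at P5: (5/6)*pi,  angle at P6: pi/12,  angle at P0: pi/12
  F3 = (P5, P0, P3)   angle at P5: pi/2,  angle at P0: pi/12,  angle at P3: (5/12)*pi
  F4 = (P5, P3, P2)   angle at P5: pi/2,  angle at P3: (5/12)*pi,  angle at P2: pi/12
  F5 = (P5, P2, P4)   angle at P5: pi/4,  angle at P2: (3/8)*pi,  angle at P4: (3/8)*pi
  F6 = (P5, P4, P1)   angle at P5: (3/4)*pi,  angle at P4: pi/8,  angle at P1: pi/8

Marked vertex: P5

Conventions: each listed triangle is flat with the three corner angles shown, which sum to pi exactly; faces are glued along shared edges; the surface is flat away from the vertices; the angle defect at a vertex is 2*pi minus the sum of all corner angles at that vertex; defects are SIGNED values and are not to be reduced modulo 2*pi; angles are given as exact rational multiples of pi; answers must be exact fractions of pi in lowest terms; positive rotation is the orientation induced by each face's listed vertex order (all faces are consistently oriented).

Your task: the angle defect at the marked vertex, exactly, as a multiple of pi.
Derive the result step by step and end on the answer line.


Sum of corner angles at P5: (13/4)*pi
defect = 2*pi - (13/4)*pi

Answer: defect(P5) = (-5/4)*pi


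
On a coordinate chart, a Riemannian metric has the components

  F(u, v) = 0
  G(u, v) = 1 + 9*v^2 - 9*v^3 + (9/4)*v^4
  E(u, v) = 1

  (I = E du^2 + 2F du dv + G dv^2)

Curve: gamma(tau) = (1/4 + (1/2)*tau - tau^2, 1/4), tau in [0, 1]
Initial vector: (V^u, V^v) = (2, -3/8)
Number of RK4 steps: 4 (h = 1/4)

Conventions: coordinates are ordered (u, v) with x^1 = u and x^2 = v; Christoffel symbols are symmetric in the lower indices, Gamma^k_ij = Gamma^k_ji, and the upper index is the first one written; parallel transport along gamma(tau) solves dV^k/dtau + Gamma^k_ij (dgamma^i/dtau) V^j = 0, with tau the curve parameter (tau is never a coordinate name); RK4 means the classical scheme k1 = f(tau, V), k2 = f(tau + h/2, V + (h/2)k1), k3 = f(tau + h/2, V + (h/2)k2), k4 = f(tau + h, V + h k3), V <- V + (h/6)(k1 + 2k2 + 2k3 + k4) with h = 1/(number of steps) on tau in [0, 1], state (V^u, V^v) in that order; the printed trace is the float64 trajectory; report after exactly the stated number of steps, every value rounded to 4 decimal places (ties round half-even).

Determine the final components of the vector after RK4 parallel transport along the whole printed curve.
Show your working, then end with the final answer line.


gamma'(tau) = (1/2 - 2*tau, 0); f(tau, V)^k = -Gamma^k_ij(gamma(tau)) gamma'^i(tau) V^j; h = 1/4; intermediate values shown to 6 dp
curve data and Christoffel symbols at the stage parameters:
  tau = 0.000000: gamma = (0.250000, 0.250000), gamma' = (0.500000, 0.000000); Gamma_uuu = 0.000000, Gamma_uuv = 0.000000, Gamma_uvv = 0.000000, Gamma_vuu = 0.000000, Gamma_vuv = 0.000000, Gamma_vvv = 1.032082
  tau = 0.125000: gamma = (0.296875, 0.250000), gamma' = (0.250000, 0.000000); Gamma_uuu = 0.000000, Gamma_uuv = 0.000000, Gamma_uvv = 0.000000, Gamma_vuu = 0.000000, Gamma_vuv = 0.000000, Gamma_vvv = 1.032082
  tau = 0.250000: gamma = (0.312500, 0.250000), gamma' = (0.000000, 0.000000); Gamma_uuu = 0.000000, Gamma_uuv = 0.000000, Gamma_uvv = 0.000000, Gamma_vuu = 0.000000, Gamma_vuv = 0.000000, Gamma_vvv = 1.032082
  tau = 0.375000: gamma = (0.296875, 0.250000), gamma' = (-0.250000, 0.000000); Gamma_uuu = 0.000000, Gamma_uuv = 0.000000, Gamma_uvv = 0.000000, Gamma_vuu = 0.000000, Gamma_vuv = 0.000000, Gamma_vvv = 1.032082
  tau = 0.500000: gamma = (0.250000, 0.250000), gamma' = (-0.500000, 0.000000); Gamma_uuu = 0.000000, Gamma_uuv = 0.000000, Gamma_uvv = 0.000000, Gamma_vuu = 0.000000, Gamma_vuv = 0.000000, Gamma_vvv = 1.032082
  tau = 0.625000: gamma = (0.171875, 0.250000), gamma' = (-0.750000, 0.000000); Gamma_uuu = 0.000000, Gamma_uuv = 0.000000, Gamma_uvv = 0.000000, Gamma_vuu = 0.000000, Gamma_vuv = 0.000000, Gamma_vvv = 1.032082
  tau = 0.750000: gamma = (0.062500, 0.250000), gamma' = (-1.000000, 0.000000); Gamma_uuu = 0.000000, Gamma_uuv = 0.000000, Gamma_uvv = 0.000000, Gamma_vuu = 0.000000, Gamma_vuv = 0.000000, Gamma_vvv = 1.032082
  tau = 0.875000: gamma = (-0.078125, 0.250000), gamma' = (-1.250000, 0.000000); Gamma_uuu = 0.000000, Gamma_uuv = 0.000000, Gamma_uvv = 0.000000, Gamma_vuu = 0.000000, Gamma_vuv = 0.000000, Gamma_vvv = 1.032082
  tau = 1.000000: gamma = (-0.250000, 0.250000), gamma' = (-1.500000, 0.000000); Gamma_uuu = 0.000000, Gamma_uuv = 0.000000, Gamma_uvv = 0.000000, Gamma_vuu = 0.000000, Gamma_vuv = 0.000000, Gamma_vvv = 1.032082
step 0: V^u = 2.0000, V^v = -0.3750
step 1: k1 = (0.000000, 0.000000), k2 = (0.000000, 0.000000), k3 = (0.000000, 0.000000), k4 = (0.000000, 0.000000); V <- V + (h/6)(k1 + 2k2 + 2k3 + k4): V^u = 2.0000, V^v = -0.3750
step 2: k1 = (0.000000, 0.000000), k2 = (0.000000, 0.000000), k3 = (0.000000, 0.000000), k4 = (0.000000, 0.000000); V <- V + (h/6)(k1 + 2k2 + 2k3 + k4): V^u = 2.0000, V^v = -0.3750
step 3: k1 = (0.000000, 0.000000), k2 = (0.000000, 0.000000), k3 = (0.000000, 0.000000), k4 = (0.000000, 0.000000); V <- V + (h/6)(k1 + 2k2 + 2k3 + k4): V^u = 2.0000, V^v = -0.3750
step 4: k1 = (0.000000, 0.000000), k2 = (0.000000, 0.000000), k3 = (0.000000, 0.000000), k4 = (0.000000, 0.000000); V <- V + (h/6)(k1 + 2k2 + 2k3 + k4): V^u = 2.0000, V^v = -0.3750

Answer: V^u = 2.0000, V^v = -0.3750


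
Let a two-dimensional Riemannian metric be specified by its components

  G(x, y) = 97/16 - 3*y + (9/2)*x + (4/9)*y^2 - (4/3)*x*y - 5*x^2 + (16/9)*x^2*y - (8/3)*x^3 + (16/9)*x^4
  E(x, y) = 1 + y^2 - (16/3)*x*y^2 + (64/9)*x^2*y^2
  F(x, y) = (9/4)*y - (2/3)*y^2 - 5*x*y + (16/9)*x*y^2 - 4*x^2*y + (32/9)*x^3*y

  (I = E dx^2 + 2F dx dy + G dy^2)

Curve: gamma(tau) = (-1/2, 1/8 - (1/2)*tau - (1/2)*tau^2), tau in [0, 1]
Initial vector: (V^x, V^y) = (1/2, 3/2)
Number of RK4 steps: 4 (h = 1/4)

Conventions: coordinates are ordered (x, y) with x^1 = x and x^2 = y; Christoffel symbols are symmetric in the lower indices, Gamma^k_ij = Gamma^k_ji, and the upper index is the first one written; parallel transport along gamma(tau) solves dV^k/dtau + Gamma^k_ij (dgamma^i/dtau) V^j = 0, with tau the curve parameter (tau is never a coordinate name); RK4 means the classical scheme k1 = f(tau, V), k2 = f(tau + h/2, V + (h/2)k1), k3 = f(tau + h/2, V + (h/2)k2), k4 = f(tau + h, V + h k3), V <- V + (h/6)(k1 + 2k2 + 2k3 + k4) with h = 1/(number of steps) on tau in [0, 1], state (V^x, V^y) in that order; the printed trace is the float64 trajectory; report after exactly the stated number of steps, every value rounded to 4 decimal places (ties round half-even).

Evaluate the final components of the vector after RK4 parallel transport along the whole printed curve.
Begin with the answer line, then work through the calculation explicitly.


Answer: V^x = 0.4827, V^y = 1.5498

gamma'(tau) = (0, -1/2 - tau); f(tau, V)^k = -Gamma^k_ij(gamma(tau)) gamma'^i(tau) V^j; h = 1/4; intermediate values shown to 6 dp
curve data and Christoffel symbols at the stage parameters:
  tau = 0.000000: gamma = (-0.500000, 0.125000), gamma' = (0.000000, -0.500000); Gamma_xxx = -0.033960, Gamma_xxy = 0.237720, Gamma_xyy = -0.067920, Gamma_yxx = -0.155246, Gamma_yxy = 1.086719, Gamma_yyy = -0.310491
  tau = 0.125000: gamma = (-0.500000, 0.054688), gamma' = (0.000000, -0.625000); Gamma_xxx = -0.006370, Gamma_xxy = 0.101923, Gamma_xyy = -0.029121, Gamma_yxx = -0.068902, Gamma_yxy = 1.102431, Gamma_yyy = -0.314980
  tau = 0.250000: gamma = (-0.500000, -0.031250), gamma' = (0.000000, -0.750000); Gamma_xxx = -0.001978, Gamma_xxy = -0.055389, Gamma_xyy = 0.015825, Gamma_yxx = 0.038998, Gamma_yxy = 1.091950, Gamma_yyy = -0.311986
  tau = 0.375000: gamma = (-0.500000, -0.132812), gamma' = (0.000000, -0.875000); Gamma_xxx = -0.032649, Gamma_xxy = -0.215097, Gamma_xyy = 0.061456, Gamma_yxx = 0.158579, Gamma_yxy = 1.044759, Gamma_yyy = -0.298503
  tau = 0.500000: gamma = (-0.500000, -0.250000), gamma' = (0.000000, -1.000000); Gamma_xxx = -0.101083, Gamma_xxy = -0.353791, Gamma_xyy = 0.101083, Gamma_yxx = 0.274368, Gamma_yxy = 0.960289, Gamma_yyy = -0.274368
  tau = 0.625000: gamma = (-0.500000, -0.382812), gamma' = (0.000000, -1.125000); Gamma_xxx = -0.198527, Gamma_xxy = -0.453775, Gamma_xyy = 0.129650, Gamma_yxx = 0.371586, Gamma_yxy = 0.849341, Gamma_yyy = -0.242669
  tau = 0.750000: gamma = (-0.500000, -0.531250), gamma' = (0.000000, -1.250000); Gamma_xxx = -0.309582, Gamma_xxy = -0.509899, Gamma_xyy = 0.145685, Gamma_yxx = 0.442260, Gamma_yxy = 0.728427, Gamma_yyy = -0.208122
  tau = 0.875000: gamma = (-0.500000, -0.695312), gamma' = (0.000000, -1.375000); Gamma_xxx = -0.419708, Gamma_xxy = -0.528171, Gamma_xyy = 0.150906, Gamma_yxx = 0.486403, Gamma_yxy = 0.612102, Gamma_yyy = -0.174886
  tau = 1.000000: gamma = (-0.500000, -0.875000), gamma' = (0.000000, -1.500000); Gamma_xxx = -0.519599, Gamma_xxy = -0.519599, Gamma_xyy = 0.148457, Gamma_yxx = 0.508995, Gamma_yxy = 0.508995, Gamma_yyy = -0.145427
step 0: V^x = 0.5000, V^y = 1.5000
step 1: k1 = (0.008490, 0.038811), k2 = (0.004529, 0.048992), k3 = (0.004475, 0.048400), k4 = (-0.002870, 0.056582); V <- V + (h/6)(k1 + 2k2 + 2k3 + k4): V^x = 0.5010, V^y = 1.5121
step 2: k1 = (-0.002865, 0.056474), k2 = (-0.012532, 0.060868), k3 = (-0.012275, 0.059620), k4 = (-0.021805, 0.059184); V <- V + (h/6)(k1 + 2k2 + 2k3 + k4): V^x = 0.4979, V^y = 1.5270
step 3: k1 = (-0.021800, 0.059171), k2 = (-0.028986, 0.054253), k3 = (-0.028617, 0.053563), k4 = (-0.032275, 0.046107); V <- V + (h/6)(k1 + 2k2 + 2k3 + k4): V^x = 0.4908, V^y = 1.5403
step 4: k1 = (-0.032343, 0.046204), k2 = (-0.032718, 0.037917), k3 = (-0.032899, 0.038127), k4 = (-0.031017, 0.030384); V <- V + (h/6)(k1 + 2k2 + 2k3 + k4): V^x = 0.4827, V^y = 1.5498


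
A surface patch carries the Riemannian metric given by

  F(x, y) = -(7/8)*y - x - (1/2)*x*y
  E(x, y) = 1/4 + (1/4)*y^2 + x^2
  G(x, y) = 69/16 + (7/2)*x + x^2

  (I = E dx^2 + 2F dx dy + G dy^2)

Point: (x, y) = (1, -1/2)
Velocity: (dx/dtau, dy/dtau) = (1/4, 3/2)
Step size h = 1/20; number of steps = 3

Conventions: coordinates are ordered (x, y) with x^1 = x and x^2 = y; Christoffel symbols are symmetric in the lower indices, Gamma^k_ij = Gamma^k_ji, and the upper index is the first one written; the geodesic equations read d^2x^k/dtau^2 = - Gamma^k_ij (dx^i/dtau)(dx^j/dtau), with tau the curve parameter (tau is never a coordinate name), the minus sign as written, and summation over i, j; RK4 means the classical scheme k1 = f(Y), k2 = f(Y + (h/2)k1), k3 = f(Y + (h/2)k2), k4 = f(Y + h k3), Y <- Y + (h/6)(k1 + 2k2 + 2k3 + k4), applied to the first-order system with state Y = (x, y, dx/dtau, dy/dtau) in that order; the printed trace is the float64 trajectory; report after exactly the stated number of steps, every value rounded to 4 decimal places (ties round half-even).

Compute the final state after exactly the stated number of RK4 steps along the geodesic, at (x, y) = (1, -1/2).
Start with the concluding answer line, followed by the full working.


Answer: x = 1.1122, y = -0.2772, dx/dtau = 1.1895, dy/dtau = 1.4562

f(Y) = (dx/dtau, dy/dtau, -Gamma^x_ij Y'^i Y'^j, -Gamma^y_ij Y'^i Y'^j) with the Gammas evaluated at the stage position; h = 0.050000; intermediate values shown to 6 dp
step 0: x = 1.0000, y = -0.5000, dx/dtau = 0.2500, dy/dtau = 1.5000
step 1:
  k1: at (x, y) = (1.000000, -0.500000), (dx/dtau, dy/dtau) = (0.250000, 1.500000); Gamma_xxx = 0.751362, Gamma_xxy = -0.021117, Gamma_xyy = -3.169619, Gamma_yxx = -0.044278, Gamma_yxy = 0.311308, Gamma_yyy = -0.112398; k1 = (0.250000, 1.500000, 7.100519, 0.022182)
  k2: at (x, y) = (1.006250, -0.462500), (dx/dtau, dy/dtau) = (0.427513, 1.500555); Gamma_xxx = 0.752723, Gamma_xxy = -0.000542, Gamma_xyy = -3.178734, Gamma_yxx = -0.042441, Gamma_yxy = 0.311527, Gamma_yyy = -0.132536; k2 = (0.427513, 1.500555, 7.020562, -0.093511)
  k3: at (x, y) = (1.010688, -0.462486), (dx/dtau, dy/dtau) = (0.425514, 1.497662); Gamma_xxx = 0.750973, Gamma_xxy = 0.000179, Gamma_xyy = -3.162688, Gamma_yxx = -0.042107, Gamma_yxy = 0.311197, Gamma_yyy = -0.132726; k3 = (0.425514, 1.497662, 6.957684, -0.091311)
  k4: at (x, y) = (1.021276, -0.425117), (dx/dtau, dy/dtau) = (0.597884, 1.495434); Gamma_xxx = 0.750272, Gamma_xxy = 0.021144, Gamma_xyy = -3.155714, Gamma_yxx = -0.039964, Gamma_yxy = 0.311358, Gamma_yyy = -0.152739; k4 = (0.597884, 1.495434, 6.751194, -0.200908)
  Y <- Y + (h/6)(k1 + 2k2 + 2k3 + k4): x = 1.0213, y = -0.4251, dx/dtau = 0.5984, dy/dtau = 1.4954
step 2:
  k1: at (x, y) = (1.021283, -0.425068), (dx/dtau, dy/dtau) = (0.598402, 1.495430); Gamma_xxx = 0.750273, Gamma_xxy = 0.021171, Gamma_xyy = -3.155730, Gamma_yxx = -0.039962, Gamma_yxy = 0.311359, Gamma_yyy = -0.152765; k1 = (0.598402, 1.495430, 6.750643, -0.201309)
  k2: at (x, y) = (1.036243, -0.387682), (dx/dtau, dy/dtau) = (0.767168, 1.490398); Gamma_xxx = 0.747492, Gamma_xxy = 0.042319, Gamma_xyy = -3.132813, Gamma_yxx = -0.037541, Gamma_yxy = 0.311460, Gamma_yyy = -0.172455; k2 = (0.767168, 1.490398, 6.422161, -0.307073)
  k3: at (x, y) = (1.040462, -0.387808), (dx/dtau, dy/dtau) = (0.758956, 1.487753); Gamma_xxx = 0.745792, Gamma_xxy = 0.042645, Gamma_xyy = -3.117687, Gamma_yxx = -0.037260, Gamma_yxy = 0.311150, Gamma_yyy = -0.172288; k3 = (0.758956, 1.487753, 6.374831, -0.299855)
  k4: at (x, y) = (1.059231, -0.350680), (dx/dtau, dy/dtau) = (0.917143, 1.480437); Gamma_xxx = 0.741120, Gamma_xxy = 0.063222, Gamma_xyy = -3.081223, Gamma_yxx = -0.034679, Gamma_yxy = 0.311215, Gamma_yyy = -0.190992; k4 = (0.917143, 1.480437, 5.958024, -0.397352)
  Y <- Y + (h/6)(k1 + 2k2 + 2k3 + k4): x = 1.0593, y = -0.3506, dx/dtau = 0.9176, dy/dtau = 1.4803
step 3:
  k1: at (x, y) = (1.059348, -0.350633), (dx/dtau, dy/dtau) = (0.917590, 1.480326); Gamma_xxx = 0.741077, Gamma_xxy = 0.063253, Gamma_xyy = -3.080851, Gamma_yxx = -0.034670, Gamma_yxy = 0.311208, Gamma_yyy = -0.191010; k1 = (0.917590, 1.480326, 5.955464, -0.397685)
  k2: at (x, y) = (1.082288, -0.313625), (dx/dtau, dy/dtau) = (1.066477, 1.470384); Gamma_xxx = 0.734408, Gamma_xxy = 0.083116, Gamma_xyy = -3.030233, Gamma_yxx = -0.031937, Gamma_yxy = 0.311192, Gamma_yyy = -0.208560; k2 = (1.066477, 1.470384, 5.455480, -0.488742)
  k3: at (x, y) = (1.086010, -0.313873), (dx/dtau, dy/dtau) = (1.053977, 1.468107); Gamma_xxx = 0.732902, Gamma_xxy = 0.083081, Gamma_xyy = -3.017372, Gamma_yxx = -0.031729, Gamma_yxy = 0.310909, Gamma_yyy = -0.208108; k3 = (1.053977, 1.468107, 5.432191, -0.478380)
  k4: at (x, y) = (1.112047, -0.277228), (dx/dtau, dy/dtau) = (1.189200, 1.456407); Gamma_xxx = 0.724709, Gamma_xxy = 0.101634, Gamma_xyy = -2.957344, Gamma_yxx = -0.028987, Gamma_yxy = 0.310841, Gamma_yyy = -0.224065; k4 = (1.189200, 1.456407, 4.895952, -0.560466)
  Y <- Y + (h/6)(k1 + 2k2 + 2k3 + k4): x = 1.1122, y = -0.2772, dx/dtau = 1.1895, dy/dtau = 1.4562


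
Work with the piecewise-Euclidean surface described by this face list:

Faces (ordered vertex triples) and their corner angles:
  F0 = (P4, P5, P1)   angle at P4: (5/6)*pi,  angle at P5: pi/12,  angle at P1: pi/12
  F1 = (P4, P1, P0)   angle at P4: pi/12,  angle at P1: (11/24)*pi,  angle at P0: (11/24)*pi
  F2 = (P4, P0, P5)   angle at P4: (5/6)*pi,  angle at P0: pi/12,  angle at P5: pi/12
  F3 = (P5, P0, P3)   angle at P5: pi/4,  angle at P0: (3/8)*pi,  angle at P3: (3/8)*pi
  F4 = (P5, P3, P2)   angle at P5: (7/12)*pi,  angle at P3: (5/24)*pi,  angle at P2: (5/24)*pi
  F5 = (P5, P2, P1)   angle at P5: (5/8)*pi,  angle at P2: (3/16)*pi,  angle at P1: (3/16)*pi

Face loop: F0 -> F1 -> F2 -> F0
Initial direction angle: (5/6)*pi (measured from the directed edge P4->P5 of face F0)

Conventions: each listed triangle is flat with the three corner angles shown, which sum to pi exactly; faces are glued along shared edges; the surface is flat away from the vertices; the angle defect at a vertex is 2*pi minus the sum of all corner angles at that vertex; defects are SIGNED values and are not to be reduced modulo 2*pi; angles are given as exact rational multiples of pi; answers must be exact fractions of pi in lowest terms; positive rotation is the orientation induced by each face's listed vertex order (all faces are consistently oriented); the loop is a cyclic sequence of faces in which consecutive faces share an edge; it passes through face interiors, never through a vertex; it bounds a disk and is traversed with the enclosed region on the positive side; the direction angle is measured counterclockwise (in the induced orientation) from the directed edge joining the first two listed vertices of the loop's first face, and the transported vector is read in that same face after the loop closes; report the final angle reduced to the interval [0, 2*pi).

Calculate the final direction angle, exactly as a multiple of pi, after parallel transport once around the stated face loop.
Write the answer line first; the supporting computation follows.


Answer: final direction angle = (13/12)*pi

enclosed vertex P4: corner angles sum to (7/4)*pi, defect = 2*pi - (7/4)*pi = pi/4
transport around the loop rotates by the sum of enclosed defects; add to the initial angle mod 2*pi
final angle = (5/6)*pi + pi/4 = (13/12)*pi (mod 2*pi)


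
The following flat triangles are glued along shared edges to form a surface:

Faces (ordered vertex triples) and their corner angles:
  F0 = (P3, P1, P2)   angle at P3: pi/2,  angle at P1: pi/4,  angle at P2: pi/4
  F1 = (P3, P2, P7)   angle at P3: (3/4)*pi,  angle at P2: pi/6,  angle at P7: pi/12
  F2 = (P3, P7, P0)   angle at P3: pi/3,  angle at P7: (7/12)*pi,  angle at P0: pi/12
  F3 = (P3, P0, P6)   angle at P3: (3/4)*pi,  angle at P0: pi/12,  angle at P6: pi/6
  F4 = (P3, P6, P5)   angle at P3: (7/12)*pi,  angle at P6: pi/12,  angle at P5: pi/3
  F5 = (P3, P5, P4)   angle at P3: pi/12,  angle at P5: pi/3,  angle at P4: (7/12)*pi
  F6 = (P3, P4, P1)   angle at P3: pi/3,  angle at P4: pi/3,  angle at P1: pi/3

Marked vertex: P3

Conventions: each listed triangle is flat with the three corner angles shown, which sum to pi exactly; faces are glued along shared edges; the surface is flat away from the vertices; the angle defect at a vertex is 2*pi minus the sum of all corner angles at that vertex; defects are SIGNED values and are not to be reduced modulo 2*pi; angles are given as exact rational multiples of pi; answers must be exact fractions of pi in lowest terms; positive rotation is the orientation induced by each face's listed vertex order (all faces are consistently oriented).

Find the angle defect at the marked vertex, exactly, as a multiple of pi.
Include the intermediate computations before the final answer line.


Sum of corner angles at P3: (10/3)*pi
defect = 2*pi - (10/3)*pi

Answer: defect(P3) = (-4/3)*pi


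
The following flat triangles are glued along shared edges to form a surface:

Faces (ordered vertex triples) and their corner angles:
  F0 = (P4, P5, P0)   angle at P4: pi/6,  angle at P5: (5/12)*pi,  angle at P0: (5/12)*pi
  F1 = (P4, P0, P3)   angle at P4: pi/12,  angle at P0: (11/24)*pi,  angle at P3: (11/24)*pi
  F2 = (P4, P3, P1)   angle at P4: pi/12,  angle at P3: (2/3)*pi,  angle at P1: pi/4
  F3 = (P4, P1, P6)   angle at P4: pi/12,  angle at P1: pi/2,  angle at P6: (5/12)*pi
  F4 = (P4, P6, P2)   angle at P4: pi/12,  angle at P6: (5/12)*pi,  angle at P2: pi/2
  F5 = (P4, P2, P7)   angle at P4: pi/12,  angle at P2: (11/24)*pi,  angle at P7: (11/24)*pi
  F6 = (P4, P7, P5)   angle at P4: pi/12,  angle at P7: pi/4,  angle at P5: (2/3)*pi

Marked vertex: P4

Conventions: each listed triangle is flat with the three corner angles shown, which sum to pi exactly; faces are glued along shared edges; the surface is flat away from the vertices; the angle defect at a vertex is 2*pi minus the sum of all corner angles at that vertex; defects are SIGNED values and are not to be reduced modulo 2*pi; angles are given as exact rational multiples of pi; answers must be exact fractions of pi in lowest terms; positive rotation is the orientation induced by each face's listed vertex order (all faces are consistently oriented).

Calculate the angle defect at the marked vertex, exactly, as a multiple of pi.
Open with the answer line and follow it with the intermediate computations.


Answer: defect(P4) = (4/3)*pi

Sum of corner angles at P4: (2/3)*pi
defect = 2*pi - (2/3)*pi


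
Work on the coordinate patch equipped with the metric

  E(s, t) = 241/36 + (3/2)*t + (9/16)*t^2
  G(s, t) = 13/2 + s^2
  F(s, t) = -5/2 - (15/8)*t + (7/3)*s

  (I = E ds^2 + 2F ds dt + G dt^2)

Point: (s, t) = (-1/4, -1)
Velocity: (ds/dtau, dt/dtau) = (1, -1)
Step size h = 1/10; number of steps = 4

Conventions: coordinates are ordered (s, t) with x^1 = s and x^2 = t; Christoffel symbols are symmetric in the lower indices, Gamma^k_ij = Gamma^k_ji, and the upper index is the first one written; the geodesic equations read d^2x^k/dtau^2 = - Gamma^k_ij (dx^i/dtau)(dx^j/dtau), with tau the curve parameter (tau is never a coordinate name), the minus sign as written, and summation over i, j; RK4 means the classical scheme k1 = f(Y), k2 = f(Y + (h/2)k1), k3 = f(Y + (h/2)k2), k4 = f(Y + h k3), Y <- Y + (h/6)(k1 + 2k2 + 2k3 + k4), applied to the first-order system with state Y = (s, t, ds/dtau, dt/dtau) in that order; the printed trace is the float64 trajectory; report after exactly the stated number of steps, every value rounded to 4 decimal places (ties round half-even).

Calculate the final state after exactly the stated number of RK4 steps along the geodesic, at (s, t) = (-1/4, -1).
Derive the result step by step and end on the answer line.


f(Y) = (ds/dtau, dt/dtau, -Gamma^s_ij Y'^i Y'^j, -Gamma^t_ij Y'^i Y'^j) with the Gammas evaluated at the stage position; h = 0.100000; intermediate values shown to 6 dp
step 0: s = -0.2500, t = -1.0000, ds/dtau = 1.0000, dt/dtau = -1.0000
step 1:
  k1: at (s, t) = (-0.250000, -1.000000), (ds/dtau, dt/dtau) = (1.000000, -1.000000); Gamma_sss = 0.071390, Gamma_sst = 0.025561, Gamma_stt = -0.293615, Gamma_tss = 0.340129, Gamma_tst = -0.033389, Gamma_ttt = -0.054062; k1 = (1.000000, -1.000000, 0.273348, -0.352844)
  k2: at (s, t) = (-0.200000, -1.050000), (ds/dtau, dt/dtau) = (1.013667, -1.017642); Gamma_sss = 0.059369, Gamma_sst = 0.023062, Gamma_stt = -0.299785, Gamma_tss = 0.341469, Gamma_tst = -0.027062, Gamma_ttt = -0.045743; k2 = (1.013667, -1.017642, 0.297033, -0.359326)
  k3: at (s, t) = (-0.199317, -1.050882), (ds/dtau, dt/dtau) = (1.014852, -1.017966); Gamma_sss = 0.059185, Gamma_sst = 0.023007, Gamma_stt = -0.299870, Gamma_tss = 0.341501, Gamma_tst = -0.026979, Gamma_ttt = -0.045609; k3 = (1.014852, -1.017966, 0.297322, -0.360200)
  k4: at (s, t) = (-0.148515, -1.101797), (ds/dtau, dt/dtau) = (1.029732, -1.036020); Gamma_sss = 0.046829, Gamma_sst = 0.019972, Gamma_stt = -0.306595, Gamma_tss = 0.343397, Gamma_tst = -0.020381, Gamma_ttt = -0.036698; k4 = (1.029732, -1.036020, 0.322037, -0.368215)
  Y <- Y + (h/6)(k1 + 2k2 + 2k3 + k4): s = -0.1486, t = -1.1018, ds/dtau = 1.0297, dt/dtau = -1.0360
step 2:
  k1: at (s, t) = (-0.148554, -1.101787), (ds/dtau, dt/dtau) = (1.029735, -1.036002); Gamma_sss = 0.046836, Gamma_sst = 0.019971, Gamma_stt = -0.306589, Gamma_tss = 0.343397, Gamma_tst = -0.020386, Gamma_ttt = -0.036703; k1 = (1.029735, -1.036002, 0.322011, -0.368226)
  k2: at (s, t) = (-0.097067, -1.153587), (ds/dtau, dt/dtau) = (1.045835, -1.054413); Gamma_sss = 0.034118, Gamma_sst = 0.016368, Gamma_stt = -0.313910, Gamma_tss = 0.345876, Gamma_tst = -0.013495, Gamma_ttt = -0.027175; k2 = (1.045835, -1.054413, 0.347782, -0.377859)
  k3: at (s, t) = (-0.096262, -1.154508), (ds/dtau, dt/dtau) = (1.047124, -1.054895); Gamma_sss = 0.033906, Gamma_sst = 0.016297, Gamma_stt = -0.314028, Gamma_tss = 0.345927, Gamma_tst = -0.013387, Gamma_ttt = -0.027012; k3 = (1.047124, -1.054895, 0.348277, -0.378813)
  k4: at (s, t) = (-0.043841, -1.207277), (ds/dtau, dt/dtau) = (1.064563, -1.073883); Gamma_sss = 0.020725, Gamma_sst = 0.012069, Gamma_stt = -0.322061, Gamma_tss = 0.349042, Gamma_tst = -0.006114, Gamma_ttt = -0.016775; k4 = (1.064563, -1.073883, 0.375517, -0.390202)
  Y <- Y + (h/6)(k1 + 2k2 + 2k3 + k4): s = -0.0439, t = -1.2073, ds/dtau = 1.0646, dt/dtau = -1.0739
step 3:
  k1: at (s, t) = (-0.043884, -1.207262), (ds/dtau, dt/dtau) = (1.064562, -1.073865); Gamma_sss = 0.020733, Gamma_sst = 0.012070, Gamma_stt = -0.322055, Gamma_tss = 0.349042, Gamma_tst = -0.006120, Gamma_ttt = -0.016780; k1 = (1.064562, -1.073865, 0.375490, -0.390209)
  k2: at (s, t) = (0.009345, -1.260956), (ds/dtau, dt/dtau) = (1.083337, -1.093375); Gamma_sss = 0.007054, Gamma_sst = 0.007177, Gamma_stt = -0.330854, Gamma_tss = 0.352830, Gamma_tst = 0.001563, Gamma_ttt = -0.005798; k2 = (1.083337, -1.093375, 0.404250, -0.403453)
  k3: at (s, t) = (0.010283, -1.261931), (ds/dtau, dt/dtau) = (1.084775, -1.094037); Gamma_sss = 0.006807, Gamma_sst = 0.007082, Gamma_stt = -0.331015, Gamma_tss = 0.352905, Gamma_tst = 0.001702, Gamma_ttt = -0.005596; k3 = (1.084775, -1.094037, 0.404999, -0.404539)
  k4: at (s, t) = (0.064594, -1.316666), (ds/dtau, dt/dtau) = (1.105062, -1.114319); Gamma_sss = -0.007499, Gamma_sst = 0.001439, Gamma_stt = -0.340734, Gamma_tss = 0.357440, Gamma_tst = 0.009905, Gamma_ttt = 0.006259; k4 = (1.105062, -1.114319, 0.435791, -0.419871)
  Y <- Y + (h/6)(k1 + 2k2 + 2k3 + k4): s = 0.0645, t = -1.3166, ds/dtau = 1.1051, dt/dtau = -1.1143
step 4:
  k1: at (s, t) = (0.064547, -1.316646), (ds/dtau, dt/dtau) = (1.105059, -1.114299); Gamma_sss = -0.007490, Gamma_sst = 0.001441, Gamma_stt = -0.340725, Gamma_tss = 0.357439, Gamma_tst = 0.009898, Gamma_ttt = 0.006251; k1 = (1.105059, -1.114299, 0.435760, -0.419874)
  k2: at (s, t) = (0.119800, -1.372361), (ds/dtau, dt/dtau) = (1.126847, -1.135293); Gamma_sss = -0.022466, Gamma_sst = -0.005010, Gamma_stt = -0.351432, Gamma_tss = 0.362770, Gamma_tst = 0.018661, Gamma_ttt = 0.019028; k2 = (1.126847, -1.135293, 0.468665, -0.437417)
  k3: at (s, t) = (0.120890, -1.373410), (ds/dtau, dt/dtau) = (1.128492, -1.136170); Gamma_sss = -0.022760, Gamma_sst = -0.005140, Gamma_stt = -0.351651, Gamma_tss = 0.362878, Gamma_tst = 0.018839, Gamma_ttt = 0.019282; k3 = (1.128492, -1.136170, 0.469746, -0.438706)
  k4: at (s, t) = (0.177396, -1.430263), (ds/dtau, dt/dtau) = (1.152033, -1.158170); Gamma_sss = -0.038575, Gamma_sst = -0.012524, Gamma_stt = -0.363552, Gamma_tss = 0.369111, Gamma_tst = 0.028302, Gamma_ttt = 0.033156; k4 = (1.152033, -1.158170, 0.505429, -0.458825)
  Y <- Y + (h/6)(k1 + 2k2 + 2k3 + k4): s = 0.1773, t = -1.4302, ds/dtau = 1.1520, dt/dtau = -1.1581

Answer: s = 0.1773, t = -1.4302, ds/dtau = 1.1520, dt/dtau = -1.1581
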